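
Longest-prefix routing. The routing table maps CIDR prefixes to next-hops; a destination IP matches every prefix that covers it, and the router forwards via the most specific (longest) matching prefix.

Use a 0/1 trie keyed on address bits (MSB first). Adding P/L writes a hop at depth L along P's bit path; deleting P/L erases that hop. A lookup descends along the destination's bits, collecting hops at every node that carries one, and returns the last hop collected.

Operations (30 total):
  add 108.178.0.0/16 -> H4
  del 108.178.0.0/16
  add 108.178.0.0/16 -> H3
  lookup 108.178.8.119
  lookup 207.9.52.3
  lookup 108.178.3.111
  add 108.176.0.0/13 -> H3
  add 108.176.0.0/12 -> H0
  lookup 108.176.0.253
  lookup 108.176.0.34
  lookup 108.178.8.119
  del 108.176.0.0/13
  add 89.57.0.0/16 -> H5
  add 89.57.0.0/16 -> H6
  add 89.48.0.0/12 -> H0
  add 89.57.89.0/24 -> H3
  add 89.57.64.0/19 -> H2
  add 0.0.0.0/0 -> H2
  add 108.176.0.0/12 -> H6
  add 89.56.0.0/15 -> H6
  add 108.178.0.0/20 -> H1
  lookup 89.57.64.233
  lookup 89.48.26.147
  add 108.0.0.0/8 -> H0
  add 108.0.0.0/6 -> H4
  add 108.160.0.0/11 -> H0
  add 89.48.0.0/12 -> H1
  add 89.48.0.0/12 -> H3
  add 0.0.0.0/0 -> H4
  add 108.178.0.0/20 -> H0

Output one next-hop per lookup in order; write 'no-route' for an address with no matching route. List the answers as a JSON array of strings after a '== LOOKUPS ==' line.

Apply in order:
  + 108.178.0.0/16 (H4) depth=16
  del 108.178.0.0/16 (clear depth 16)
  + 108.178.0.0/16 (H3) depth=16
  Q 108.178.8.119: descend 0110110010110010 ; hops seen [H3] ; pick H3
  Q 207.9.52.3: descend ε ; hops seen [∅] ; pick no-route
  Q 108.178.3.111: descend 0110110010110010 ; hops seen [H3] ; pick H3
  + 108.176.0.0/13 (H3) depth=13
  + 108.176.0.0/12 (H0) depth=12
  Q 108.176.0.253: descend 01101100101100 ; hops seen [H0,H3] ; pick H3
  Q 108.176.0.34: descend 01101100101100 ; hops seen [H0,H3] ; pick H3
  Q 108.178.8.119: descend 0110110010110010 ; hops seen [H0,H3,H3] ; pick H3
  del 108.176.0.0/13 (clear depth 13)
  + 89.57.0.0/16 (H5) depth=16
  + 89.57.0.0/16 (H6) depth=16
  + 89.48.0.0/12 (H0) depth=12
  + 89.57.89.0/24 (H3) depth=24
  + 89.57.64.0/19 (H2) depth=19
  + 0.0.0.0/0 (H2) depth=0
  + 108.176.0.0/12 (H6) depth=12
  + 89.56.0.0/15 (H6) depth=15
  + 108.178.0.0/20 (H1) depth=20
  Q 89.57.64.233: descend 0101100100111001010 ; hops seen [H2,H0,H6,H6,H2] ; pick H2
  Q 89.48.26.147: descend 010110010011 ; hops seen [H2,H0] ; pick H0
  + 108.0.0.0/8 (H0) depth=8
  + 108.0.0.0/6 (H4) depth=6
  + 108.160.0.0/11 (H0) depth=11
  + 89.48.0.0/12 (H1) depth=12
  + 89.48.0.0/12 (H3) depth=12
  + 0.0.0.0/0 (H4) depth=0
  + 108.178.0.0/20 (H0) depth=20

== LOOKUPS ==
["H3","no-route","H3","H3","H3","H3","H2","H0"]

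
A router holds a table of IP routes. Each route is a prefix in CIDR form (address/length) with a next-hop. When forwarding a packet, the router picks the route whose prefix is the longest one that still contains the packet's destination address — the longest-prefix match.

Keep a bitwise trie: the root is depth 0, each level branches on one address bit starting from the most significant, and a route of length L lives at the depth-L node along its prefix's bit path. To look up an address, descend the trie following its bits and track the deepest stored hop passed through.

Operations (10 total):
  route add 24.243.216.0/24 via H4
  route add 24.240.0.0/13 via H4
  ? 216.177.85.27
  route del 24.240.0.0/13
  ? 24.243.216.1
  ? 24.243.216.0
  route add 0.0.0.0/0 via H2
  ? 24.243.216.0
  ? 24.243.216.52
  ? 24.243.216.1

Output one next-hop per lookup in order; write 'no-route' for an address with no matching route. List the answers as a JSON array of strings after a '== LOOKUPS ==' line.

Process each operation:
  add 24.243.216.0/24 -> H4 at depth 24
  add 24.240.0.0/13 -> H4 at depth 13
  ? 216.177.85.27  path d0:-  best=no-route
  - 24.240.0.0/13 clear@13
  ? 24.243.216.1  path d0:-→d1:-→d2:-→d3:-→d4:-→d5:-→d6:-→d7:-→d8:-→d9:-→d10:-→d11:-→d12:-→d13:-→d14:-→d15:-→d16:-→d17:-→d18:-→d19:-→d20:-→d21:-→d22:-→d23:-→d24:H4  best=H4
  ? 24.243.216.0  path d0:-→d1:-→d2:-→d3:-→d4:-→d5:-→d6:-→d7:-→d8:-→d9:-→d10:-→d11:-→d12:-→d13:-→d14:-→d15:-→d16:-→d17:-→d18:-→d19:-→d20:-→d21:-→d22:-→d23:-→d24:H4  best=H4
  add 0.0.0.0/0 -> H2 at depth 0
  ? 24.243.216.0  path d0:H2→d1:-→d2:-→d3:-→d4:-→d5:-→d6:-→d7:-→d8:-→d9:-→d10:-→d11:-→d12:-→d13:-→d14:-→d15:-→d16:-→d17:-→d18:-→d19:-→d20:-→d21:-→d22:-→d23:-→d24:H4  best=H4
  ? 24.243.216.52  path d0:H2→d1:-→d2:-→d3:-→d4:-→d5:-→d6:-→d7:-→d8:-→d9:-→d10:-→d11:-→d12:-→d13:-→d14:-→d15:-→d16:-→d17:-→d18:-→d19:-→d20:-→d21:-→d22:-→d23:-→d24:H4  best=H4
  ? 24.243.216.1  path d0:H2→d1:-→d2:-→d3:-→d4:-→d5:-→d6:-→d7:-→d8:-→d9:-→d10:-→d11:-→d12:-→d13:-→d14:-→d15:-→d16:-→d17:-→d18:-→d19:-→d20:-→d21:-→d22:-→d23:-→d24:H4  best=H4

== LOOKUPS ==
["no-route","H4","H4","H4","H4","H4"]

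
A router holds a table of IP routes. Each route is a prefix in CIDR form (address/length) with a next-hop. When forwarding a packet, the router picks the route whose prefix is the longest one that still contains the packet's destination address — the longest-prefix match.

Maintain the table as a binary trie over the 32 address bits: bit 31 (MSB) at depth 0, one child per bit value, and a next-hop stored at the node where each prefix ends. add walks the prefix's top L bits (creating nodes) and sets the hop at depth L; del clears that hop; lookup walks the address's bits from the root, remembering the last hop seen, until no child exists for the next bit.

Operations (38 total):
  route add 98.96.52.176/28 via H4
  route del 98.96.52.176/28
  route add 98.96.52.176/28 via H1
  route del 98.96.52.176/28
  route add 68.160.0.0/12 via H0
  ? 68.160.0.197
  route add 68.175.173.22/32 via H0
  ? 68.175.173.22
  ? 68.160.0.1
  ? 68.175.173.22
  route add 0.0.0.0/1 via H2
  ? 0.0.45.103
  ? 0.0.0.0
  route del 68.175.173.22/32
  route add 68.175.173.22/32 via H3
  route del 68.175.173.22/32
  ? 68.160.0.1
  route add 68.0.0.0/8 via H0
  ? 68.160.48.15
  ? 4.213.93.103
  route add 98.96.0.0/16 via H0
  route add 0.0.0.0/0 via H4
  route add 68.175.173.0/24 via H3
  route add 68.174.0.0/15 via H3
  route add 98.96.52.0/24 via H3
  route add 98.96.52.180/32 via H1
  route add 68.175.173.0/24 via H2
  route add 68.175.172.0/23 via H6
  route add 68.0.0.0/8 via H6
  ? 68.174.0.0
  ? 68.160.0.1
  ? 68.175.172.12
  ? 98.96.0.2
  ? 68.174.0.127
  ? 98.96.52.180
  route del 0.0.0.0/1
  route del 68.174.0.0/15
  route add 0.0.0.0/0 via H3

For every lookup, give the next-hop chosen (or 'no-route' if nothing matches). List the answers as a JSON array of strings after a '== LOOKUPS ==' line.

Process each operation:
  add 98.96.52.176/28 -> H4 at depth 28
  - 98.96.52.176/28 clear@28
  add 98.96.52.176/28 -> H1 at depth 28
  - 98.96.52.176/28 clear@28
  add 68.160.0.0/12 -> H0 at depth 12
  ? 68.160.0.197  path d0:-→d1:-→d2:-→d3:-→d4:-→d5:-→d6:-→d7:-→d8:-→d9:-→d10:-→d11:-→d12:H0  best=H0
  add 68.175.173.22/32 -> H0 at depth 32
  ? 68.175.173.22  path d0:-→d1:-→d2:-→d3:-→d4:-→d5:-→d6:-→d7:-→d8:-→d9:-→d10:-→d11:-→d12:H0→d13:-→d14:-→d15:-→d16:-→d17:-→d18:-→d19:-→d20:-→d21:-→d22:-→d23:-→d24:-→d25:-→d26:-→d27:-→d28:-→d29:-→d30:-→d31:-→d32:H0  best=H0
  ? 68.160.0.1  path d0:-→d1:-→d2:-→d3:-→d4:-→d5:-→d6:-→d7:-→d8:-→d9:-→d10:-→d11:-→d12:H0  best=H0
  ? 68.175.173.22  path d0:-→d1:-→d2:-→d3:-→d4:-→d5:-→d6:-→d7:-→d8:-→d9:-→d10:-→d11:-→d12:H0→d13:-→d14:-→d15:-→d16:-→d17:-→d18:-→d19:-→d20:-→d21:-→d22:-→d23:-→d24:-→d25:-→d26:-→d27:-→d28:-→d29:-→d30:-→d31:-→d32:H0  best=H0
  add 0.0.0.0/1 -> H2 at depth 1
  ? 0.0.45.103  path d0:-→d1:H2  best=H2
  ? 0.0.0.0  path d0:-→d1:H2  best=H2
  - 68.175.173.22/32 clear@32
  add 68.175.173.22/32 -> H3 at depth 32
  - 68.175.173.22/32 clear@32
  ? 68.160.0.1  path d0:-→d1:H2→d2:-→d3:-→d4:-→d5:-→d6:-→d7:-→d8:-→d9:-→d10:-→d11:-→d12:H0  best=H0
  add 68.0.0.0/8 -> H0 at depth 8
  ? 68.160.48.15  path d0:-→d1:H2→d2:-→d3:-→d4:-→d5:-→d6:-→d7:-→d8:H0→d9:-→d10:-→d11:-→d12:H0  best=H0
  ? 4.213.93.103  path d0:-→d1:H2  best=H2
  add 98.96.0.0/16 -> H0 at depth 16
  add 0.0.0.0/0 -> H4 at depth 0
  add 68.175.173.0/24 -> H3 at depth 24
  add 68.174.0.0/15 -> H3 at depth 15
  add 98.96.52.0/24 -> H3 at depth 24
  add 98.96.52.180/32 -> H1 at depth 32
  add 68.175.173.0/24 -> H2 at depth 24
  add 68.175.172.0/23 -> H6 at depth 23
  add 68.0.0.0/8 -> H6 at depth 8
  ? 68.174.0.0  path d0:H4→d1:H2→d2:-→d3:-→d4:-→d5:-→d6:-→d7:-→d8:H6→d9:-→d10:-→d11:-→d12:H0→d13:-→d14:-→d15:H3  best=H3
  ? 68.160.0.1  path d0:H4→d1:H2→d2:-→d3:-→d4:-→d5:-→d6:-→d7:-→d8:H6→d9:-→d10:-→d11:-→d12:H0  best=H0
  ? 68.175.172.12  path d0:H4→d1:H2→d2:-→d3:-→d4:-→d5:-→d6:-→d7:-→d8:H6→d9:-→d10:-→d11:-→d12:H0→d13:-→d14:-→d15:H3→d16:-→d17:-→d18:-→d19:-→d20:-→d21:-→d22:-→d23:H6  best=H6
  ? 98.96.0.2  path d0:H4→d1:H2→d2:-→d3:-→d4:-→d5:-→d6:-→d7:-→d8:-→d9:-→d10:-→d11:-→d12:-→d13:-→d14:-→d15:-→d16:H0→d17:-→d18:-  best=H0
  ? 68.174.0.127  path d0:H4→d1:H2→d2:-→d3:-→d4:-→d5:-→d6:-→d7:-→d8:H6→d9:-→d10:-→d11:-→d12:H0→d13:-→d14:-→d15:H3  best=H3
  ? 98.96.52.180  path d0:H4→d1:H2→d2:-→d3:-→d4:-→d5:-→d6:-→d7:-→d8:-→d9:-→d10:-→d11:-→d12:-→d13:-→d14:-→d15:-→d16:H0→d17:-→d18:-→d19:-→d20:-→d21:-→d22:-→d23:-→d24:H3→d25:-→d26:-→d27:-→d28:-→d29:-→d30:-→d31:-→d32:H1  best=H1
  - 0.0.0.0/1 clear@1
  - 68.174.0.0/15 clear@15
  add 0.0.0.0/0 -> H3 at depth 0

== LOOKUPS ==
["H0","H0","H0","H0","H2","H2","H0","H0","H2","H3","H0","H6","H0","H3","H1"]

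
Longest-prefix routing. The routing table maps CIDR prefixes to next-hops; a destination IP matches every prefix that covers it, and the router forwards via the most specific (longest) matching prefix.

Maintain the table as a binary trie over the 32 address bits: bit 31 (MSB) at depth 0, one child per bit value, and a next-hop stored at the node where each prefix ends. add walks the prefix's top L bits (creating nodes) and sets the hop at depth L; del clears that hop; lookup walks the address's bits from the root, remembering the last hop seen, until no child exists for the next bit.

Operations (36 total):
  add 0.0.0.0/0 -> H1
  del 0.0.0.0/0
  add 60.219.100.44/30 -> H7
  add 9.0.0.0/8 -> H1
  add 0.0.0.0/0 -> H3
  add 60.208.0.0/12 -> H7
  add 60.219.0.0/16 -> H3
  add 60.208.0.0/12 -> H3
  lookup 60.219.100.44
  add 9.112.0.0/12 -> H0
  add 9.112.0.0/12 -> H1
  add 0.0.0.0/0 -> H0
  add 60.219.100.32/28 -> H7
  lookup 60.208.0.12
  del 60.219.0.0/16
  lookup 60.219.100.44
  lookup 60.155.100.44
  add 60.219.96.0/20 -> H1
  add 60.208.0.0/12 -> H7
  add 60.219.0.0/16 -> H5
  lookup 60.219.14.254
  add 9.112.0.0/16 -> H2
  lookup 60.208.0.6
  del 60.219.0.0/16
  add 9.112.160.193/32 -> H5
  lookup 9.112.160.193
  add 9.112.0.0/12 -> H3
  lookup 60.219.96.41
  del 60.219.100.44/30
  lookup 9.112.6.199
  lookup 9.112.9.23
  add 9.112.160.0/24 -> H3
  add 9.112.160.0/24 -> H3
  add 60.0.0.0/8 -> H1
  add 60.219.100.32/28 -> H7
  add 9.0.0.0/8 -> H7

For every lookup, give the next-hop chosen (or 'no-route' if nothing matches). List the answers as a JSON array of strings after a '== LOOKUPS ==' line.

Apply in order:
  + 0.0.0.0/0 (H1) depth=0
  del 0.0.0.0/0 (clear depth 0)
  + 60.219.100.44/30 (H7) depth=30
  + 9.0.0.0/8 (H1) depth=8
  + 0.0.0.0/0 (H3) depth=0
  + 60.208.0.0/12 (H7) depth=12
  + 60.219.0.0/16 (H3) depth=16
  + 60.208.0.0/12 (H3) depth=12
  lookup 60.219.100.44: bits 001111001101101101100100001011 walk d0:H3→d1:-→d2:-→d3:-→d4:-→d5:-→d6:-→d7:-→d8:-→d9:-→d10:-→d11:-→d12:H3→d13:-→d14:-→d15:-→d16:H3→d17:-→d18:-→d19:-→d20:-→d21:-→d22:-→d23:-→d24:-→d25:-→d26:-→d27:-→d28:-→d29:-→d30:H7 -> H7
  + 9.112.0.0/12 (H0) depth=12
  + 9.112.0.0/12 (H1) depth=12
  + 0.0.0.0/0 (H0) depth=0
  + 60.219.100.32/28 (H7) depth=28
  lookup 60.208.0.12: bits 001111001101 walk d0:H0→d1:-→d2:-→d3:-→d4:-→d5:-→d6:-→d7:-→d8:-→d9:-→d10:-→d11:-→d12:H3 -> H3
  del 60.219.0.0/16 (clear depth 16)
  lookup 60.219.100.44: bits 001111001101101101100100001011 walk d0:H0→d1:-→d2:-→d3:-→d4:-→d5:-→d6:-→d7:-→d8:-→d9:-→d10:-→d11:-→d12:H3→d13:-→d14:-→d15:-→d16:-→d17:-→d18:-→d19:-→d20:-→d21:-→d22:-→d23:-→d24:-→d25:-→d26:-→d27:-→d28:H7→d29:-→d30:H7 -> H7
  lookup 60.155.100.44: bits 001111001 walk d0:H0→d1:-→d2:-→d3:-→d4:-→d5:-→d6:-→d7:-→d8:-→d9:- -> H0
  + 60.219.96.0/20 (H1) depth=20
  + 60.208.0.0/12 (H7) depth=12
  + 60.219.0.0/16 (H5) depth=16
  lookup 60.219.14.254: bits 00111100110110110 walk d0:H0→d1:-→d2:-→d3:-→d4:-→d5:-→d6:-→d7:-→d8:-→d9:-→d10:-→d11:-→d12:H7→d13:-→d14:-→d15:-→d16:H5→d17:- -> H5
  + 9.112.0.0/16 (H2) depth=16
  lookup 60.208.0.6: bits 001111001101 walk d0:H0→d1:-→d2:-→d3:-→d4:-→d5:-→d6:-→d7:-→d8:-→d9:-→d10:-→d11:-→d12:H7 -> H7
  del 60.219.0.0/16 (clear depth 16)
  + 9.112.160.193/32 (H5) depth=32
  lookup 9.112.160.193: bits 00001001011100001010000011000001 walk d0:H0→d1:-→d2:-→d3:-→d4:-→d5:-→d6:-→d7:-→d8:H1→d9:-→d10:-→d11:-→d12:H1→d13:-→d14:-→d15:-→d16:H2→d17:-→d18:-→d19:-→d20:-→d21:-→d22:-→d23:-→d24:-→d25:-→d26:-→d27:-→d28:-→d29:-→d30:-→d31:-→d32:H5 -> H5
  + 9.112.0.0/12 (H3) depth=12
  lookup 60.219.96.41: bits 001111001101101101100 walk d0:H0→d1:-→d2:-→d3:-→d4:-→d5:-→d6:-→d7:-→d8:-→d9:-→d10:-→d11:-→d12:H7→d13:-→d14:-→d15:-→d16:-→d17:-→d18:-→d19:-→d20:H1→d21:- -> H1
  del 60.219.100.44/30 (clear depth 30)
  lookup 9.112.6.199: bits 0000100101110000 walk d0:H0→d1:-→d2:-→d3:-→d4:-→d5:-→d6:-→d7:-→d8:H1→d9:-→d10:-→d11:-→d12:H3→d13:-→d14:-→d15:-→d16:H2 -> H2
  lookup 9.112.9.23: bits 0000100101110000 walk d0:H0→d1:-→d2:-→d3:-→d4:-→d5:-→d6:-→d7:-→d8:H1→d9:-→d10:-→d11:-→d12:H3→d13:-→d14:-→d15:-→d16:H2 -> H2
  + 9.112.160.0/24 (H3) depth=24
  + 9.112.160.0/24 (H3) depth=24
  + 60.0.0.0/8 (H1) depth=8
  + 60.219.100.32/28 (H7) depth=28
  + 9.0.0.0/8 (H7) depth=8

== LOOKUPS ==
["H7","H3","H7","H0","H5","H7","H5","H1","H2","H2"]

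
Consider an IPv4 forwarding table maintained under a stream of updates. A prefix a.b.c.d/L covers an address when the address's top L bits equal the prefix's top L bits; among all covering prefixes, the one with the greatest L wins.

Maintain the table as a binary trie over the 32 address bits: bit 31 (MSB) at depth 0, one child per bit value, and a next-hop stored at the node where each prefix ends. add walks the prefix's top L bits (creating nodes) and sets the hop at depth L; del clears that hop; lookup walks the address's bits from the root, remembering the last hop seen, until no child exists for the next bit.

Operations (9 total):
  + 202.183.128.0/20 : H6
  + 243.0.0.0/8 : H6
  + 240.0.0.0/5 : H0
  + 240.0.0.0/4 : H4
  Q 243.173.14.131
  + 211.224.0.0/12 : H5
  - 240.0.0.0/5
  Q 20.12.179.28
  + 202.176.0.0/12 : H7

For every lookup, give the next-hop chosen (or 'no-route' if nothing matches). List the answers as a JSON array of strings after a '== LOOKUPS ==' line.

Trace:
  add 202.183.128.0/20 -> H6 at depth 20
  add 243.0.0.0/8 -> H6 at depth 8
  add 240.0.0.0/5 -> H0 at depth 5
  add 240.0.0.0/4 -> H4 at depth 4
  ? 243.173.14.131  path d0:-→d1:-→d2:-→d3:-→d4:H4→d5:H0→d6:-→d7:-→d8:H6  best=H6
  add 211.224.0.0/12 -> H5 at depth 12
  del 240.0.0.0/5 (clear depth 5)
  ? 20.12.179.28  path d0:-  best=no-route
  add 202.176.0.0/12 -> H7 at depth 12

== LOOKUPS ==
["H6","no-route"]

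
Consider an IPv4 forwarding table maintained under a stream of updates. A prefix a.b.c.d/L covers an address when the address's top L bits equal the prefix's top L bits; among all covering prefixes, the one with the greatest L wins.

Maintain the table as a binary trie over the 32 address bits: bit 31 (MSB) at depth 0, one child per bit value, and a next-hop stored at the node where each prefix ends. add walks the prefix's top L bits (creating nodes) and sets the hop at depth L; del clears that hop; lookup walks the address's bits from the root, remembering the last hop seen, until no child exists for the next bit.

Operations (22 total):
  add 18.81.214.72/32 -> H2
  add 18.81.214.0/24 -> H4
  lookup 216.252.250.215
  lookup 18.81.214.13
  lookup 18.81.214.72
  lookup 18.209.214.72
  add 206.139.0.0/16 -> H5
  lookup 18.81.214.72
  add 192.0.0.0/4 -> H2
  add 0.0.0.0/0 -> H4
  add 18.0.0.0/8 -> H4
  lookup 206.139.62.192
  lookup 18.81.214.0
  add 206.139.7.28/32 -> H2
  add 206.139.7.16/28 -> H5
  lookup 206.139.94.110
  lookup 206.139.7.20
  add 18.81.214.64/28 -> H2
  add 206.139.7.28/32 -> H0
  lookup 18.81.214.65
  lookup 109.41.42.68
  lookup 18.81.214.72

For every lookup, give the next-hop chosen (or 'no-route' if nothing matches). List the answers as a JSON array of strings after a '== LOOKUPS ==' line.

Process each operation:
  add 18.81.214.72/32 -> H2 at depth 32
  add 18.81.214.0/24 -> H4 at depth 24
  Q 216.252.250.215: descend ε ; hops seen [∅] ; pick no-route
  Q 18.81.214.13: descend 0001001001010001110101100 ; hops seen [H4] ; pick H4
  Q 18.81.214.72: descend 00010010010100011101011001001000 ; hops seen [H4,H2] ; pick H2
  Q 18.209.214.72: descend 00010010 ; hops seen [∅] ; pick no-route
  add 206.139.0.0/16 -> H5 at depth 16
  Q 18.81.214.72: descend 00010010010100011101011001001000 ; hops seen [H4,H2] ; pick H2
  add 192.0.0.0/4 -> H2 at depth 4
  add 0.0.0.0/0 -> H4 at depth 0
  add 18.0.0.0/8 -> H4 at depth 8
  Q 206.139.62.192: descend 1100111010001011 ; hops seen [H4,H2,H5] ; pick H5
  Q 18.81.214.0: descend 0001001001010001110101100 ; hops seen [H4,H4,H4] ; pick H4
  add 206.139.7.28/32 -> H2 at depth 32
  add 206.139.7.16/28 -> H5 at depth 28
  Q 206.139.94.110: descend 11001110100010110 ; hops seen [H4,H2,H5] ; pick H5
  Q 206.139.7.20: descend 1100111010001011000001110001 ; hops seen [H4,H2,H5,H5] ; pick H5
  add 18.81.214.64/28 -> H2 at depth 28
  add 206.139.7.28/32 -> H0 at depth 32
  Q 18.81.214.65: descend 0001001001010001110101100100 ; hops seen [H4,H4,H4,H2] ; pick H2
  Q 109.41.42.68: descend 0 ; hops seen [H4] ; pick H4
  Q 18.81.214.72: descend 00010010010100011101011001001000 ; hops seen [H4,H4,H4,H2,H2] ; pick H2

== LOOKUPS ==
["no-route","H4","H2","no-route","H2","H5","H4","H5","H5","H2","H4","H2"]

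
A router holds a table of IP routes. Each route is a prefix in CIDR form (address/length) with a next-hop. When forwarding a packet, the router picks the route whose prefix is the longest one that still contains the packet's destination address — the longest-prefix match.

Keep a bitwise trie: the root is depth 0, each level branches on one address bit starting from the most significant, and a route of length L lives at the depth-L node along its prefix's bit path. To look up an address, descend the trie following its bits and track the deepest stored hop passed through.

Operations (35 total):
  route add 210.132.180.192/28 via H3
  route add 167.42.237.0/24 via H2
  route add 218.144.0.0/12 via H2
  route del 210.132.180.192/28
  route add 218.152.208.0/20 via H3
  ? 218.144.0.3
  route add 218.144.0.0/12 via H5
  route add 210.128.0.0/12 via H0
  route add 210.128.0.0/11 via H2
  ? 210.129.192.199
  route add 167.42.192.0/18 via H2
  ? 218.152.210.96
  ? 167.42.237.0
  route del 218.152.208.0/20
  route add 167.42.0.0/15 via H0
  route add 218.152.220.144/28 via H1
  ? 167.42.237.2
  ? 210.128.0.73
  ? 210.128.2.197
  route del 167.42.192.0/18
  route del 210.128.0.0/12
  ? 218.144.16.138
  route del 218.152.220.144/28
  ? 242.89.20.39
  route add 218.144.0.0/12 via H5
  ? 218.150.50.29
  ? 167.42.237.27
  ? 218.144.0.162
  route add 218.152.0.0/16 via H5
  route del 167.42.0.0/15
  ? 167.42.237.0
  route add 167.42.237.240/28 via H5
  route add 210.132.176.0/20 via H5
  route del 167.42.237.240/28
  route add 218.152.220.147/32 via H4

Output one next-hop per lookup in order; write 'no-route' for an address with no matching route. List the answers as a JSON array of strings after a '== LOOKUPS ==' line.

Process each operation:
  add 210.132.180.192/28 -> H3 at depth 28
  add 167.42.237.0/24 -> H2 at depth 24
  add 218.144.0.0/12 -> H2 at depth 12
  - 210.132.180.192/28 clear@28
  add 218.152.208.0/20 -> H3 at depth 20
  ? 218.144.0.3  path d0:-→d1:-→d2:-→d3:-→d4:-→d5:-→d6:-→d7:-→d8:-→d9:-→d10:-→d11:-→d12:H2  best=H2
  add 218.144.0.0/12 -> H5 at depth 12
  add 210.128.0.0/12 -> H0 at depth 12
  add 210.128.0.0/11 -> H2 at depth 11
  ? 210.129.192.199  path d0:-→d1:-→d2:-→d3:-→d4:-→d5:-→d6:-→d7:-→d8:-→d9:-→d10:-→d11:H2→d12:H0→d13:-  best=H0
  add 167.42.192.0/18 -> H2 at depth 18
  ? 218.152.210.96  path d0:-→d1:-→d2:-→d3:-→d4:-→d5:-→d6:-→d7:-→d8:-→d9:-→d10:-→d11:-→d12:H5→d13:-→d14:-→d15:-→d16:-→d17:-→d18:-→d19:-→d20:H3  best=H3
  ? 167.42.237.0  path d0:-→d1:-→d2:-→d3:-→d4:-→d5:-→d6:-→d7:-→d8:-→d9:-→d10:-→d11:-→d12:-→d13:-→d14:-→d15:-→d16:-→d17:-→d18:H2→d19:-→d20:-→d21:-→d22:-→d23:-→d24:H2  best=H2
  - 218.152.208.0/20 clear@20
  add 167.42.0.0/15 -> H0 at depth 15
  add 218.152.220.144/28 -> H1 at depth 28
  ? 167.42.237.2  path d0:-→d1:-→d2:-→d3:-→d4:-→d5:-→d6:-→d7:-→d8:-→d9:-→d10:-→d11:-→d12:-→d13:-→d14:-→d15:H0→d16:-→d17:-→d18:H2→d19:-→d20:-→d21:-→d22:-→d23:-→d24:H2  best=H2
  ? 210.128.0.73  path d0:-→d1:-→d2:-→d3:-→d4:-→d5:-→d6:-→d7:-→d8:-→d9:-→d10:-→d11:H2→d12:H0→d13:-  best=H0
  ? 210.128.2.197  path d0:-→d1:-→d2:-→d3:-→d4:-→d5:-→d6:-→d7:-→d8:-→d9:-→d10:-→d11:H2→d12:H0→d13:-  best=H0
  - 167.42.192.0/18 clear@18
  - 210.128.0.0/12 clear@12
  ? 218.144.16.138  path d0:-→d1:-→d2:-→d3:-→d4:-→d5:-→d6:-→d7:-→d8:-→d9:-→d10:-→d11:-→d12:H5  best=H5
  - 218.152.220.144/28 clear@28
  ? 242.89.20.39  path d0:-→d1:-→d2:-  best=no-route
  add 218.144.0.0/12 -> H5 at depth 12
  ? 218.150.50.29  path d0:-→d1:-→d2:-→d3:-→d4:-→d5:-→d6:-→d7:-→d8:-→d9:-→d10:-→d11:-→d12:H5  best=H5
  ? 167.42.237.27  path d0:-→d1:-→d2:-→d3:-→d4:-→d5:-→d6:-→d7:-→d8:-→d9:-→d10:-→d11:-→d12:-→d13:-→d14:-→d15:H0→d16:-→d17:-→d18:-→d19:-→d20:-→d21:-→d22:-→d23:-→d24:H2  best=H2
  ? 218.144.0.162  path d0:-→d1:-→d2:-→d3:-→d4:-→d5:-→d6:-→d7:-→d8:-→d9:-→d10:-→d11:-→d12:H5  best=H5
  add 218.152.0.0/16 -> H5 at depth 16
  - 167.42.0.0/15 clear@15
  ? 167.42.237.0  path d0:-→d1:-→d2:-→d3:-→d4:-→d5:-→d6:-→d7:-→d8:-→d9:-→d10:-→d11:-→d12:-→d13:-→d14:-→d15:-→d16:-→d17:-→d18:-→d19:-→d20:-→d21:-→d22:-→d23:-→d24:H2  best=H2
  add 167.42.237.240/28 -> H5 at depth 28
  add 210.132.176.0/20 -> H5 at depth 20
  - 167.42.237.240/28 clear@28
  add 218.152.220.147/32 -> H4 at depth 32

== LOOKUPS ==
["H2","H0","H3","H2","H2","H0","H0","H5","no-route","H5","H2","H5","H2"]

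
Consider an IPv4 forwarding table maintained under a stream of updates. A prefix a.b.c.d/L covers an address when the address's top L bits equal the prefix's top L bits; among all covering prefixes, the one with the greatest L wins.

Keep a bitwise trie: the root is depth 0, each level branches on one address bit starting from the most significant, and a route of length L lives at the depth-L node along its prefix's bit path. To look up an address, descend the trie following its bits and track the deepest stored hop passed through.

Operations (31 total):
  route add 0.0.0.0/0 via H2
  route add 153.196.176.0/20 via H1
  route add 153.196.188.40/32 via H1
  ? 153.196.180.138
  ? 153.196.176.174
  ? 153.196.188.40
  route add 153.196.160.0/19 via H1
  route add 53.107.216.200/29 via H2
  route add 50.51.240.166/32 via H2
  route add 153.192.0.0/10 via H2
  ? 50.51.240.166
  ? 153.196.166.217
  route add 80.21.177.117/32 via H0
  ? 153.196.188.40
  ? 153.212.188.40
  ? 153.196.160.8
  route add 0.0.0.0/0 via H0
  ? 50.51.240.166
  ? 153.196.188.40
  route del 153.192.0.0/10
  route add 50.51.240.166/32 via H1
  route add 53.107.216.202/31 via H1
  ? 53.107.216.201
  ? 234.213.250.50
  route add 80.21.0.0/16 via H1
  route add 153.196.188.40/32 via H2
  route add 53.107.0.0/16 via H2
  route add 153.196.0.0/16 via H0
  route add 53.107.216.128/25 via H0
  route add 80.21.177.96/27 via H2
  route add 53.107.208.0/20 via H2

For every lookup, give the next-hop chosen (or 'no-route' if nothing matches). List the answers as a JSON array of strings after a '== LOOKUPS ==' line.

Apply in order:
  add 0.0.0.0/0 -> H2 at depth 0
  add 153.196.176.0/20 -> H1 at depth 20
  add 153.196.188.40/32 -> H1 at depth 32
  ? 153.196.180.138  path d0:H2→d1:-→d2:-→d3:-→d4:-→d5:-→d6:-→d7:-→d8:-→d9:-→d10:-→d11:-→d12:-→d13:-→d14:-→d15:-→d16:-→d17:-→d18:-→d19:-→d20:H1  best=H1
  ? 153.196.176.174  path d0:H2→d1:-→d2:-→d3:-→d4:-→d5:-→d6:-→d7:-→d8:-→d9:-→d10:-→d11:-→d12:-→d13:-→d14:-→d15:-→d16:-→d17:-→d18:-→d19:-→d20:H1  best=H1
  ? 153.196.188.40  path d0:H2→d1:-→d2:-→d3:-→d4:-→d5:-→d6:-→d7:-→d8:-→d9:-→d10:-→d11:-→d12:-→d13:-→d14:-→d15:-→d16:-→d17:-→d18:-→d19:-→d20:H1→d21:-→d22:-→d23:-→d24:-→d25:-→d26:-→d27:-→d28:-→d29:-→d30:-→d31:-→d32:H1  best=H1
  add 153.196.160.0/19 -> H1 at depth 19
  add 53.107.216.200/29 -> H2 at depth 29
  add 50.51.240.166/32 -> H2 at depth 32
  add 153.192.0.0/10 -> H2 at depth 10
  ? 50.51.240.166  path d0:H2→d1:-→d2:-→d3:-→d4:-→d5:-→d6:-→d7:-→d8:-→d9:-→d10:-→d11:-→d12:-→d13:-→d14:-→d15:-→d16:-→d17:-→d18:-→d19:-→d20:-→d21:-→d22:-→d23:-→d24:-→d25:-→d26:-→d27:-→d28:-→d29:-→d30:-→d31:-→d32:H2  best=H2
  ? 153.196.166.217  path d0:H2→d1:-→d2:-→d3:-→d4:-→d5:-→d6:-→d7:-→d8:-→d9:-→d10:H2→d11:-→d12:-→d13:-→d14:-→d15:-→d16:-→d17:-→d18:-→d19:H1  best=H1
  add 80.21.177.117/32 -> H0 at depth 32
  ? 153.196.188.40  path d0:H2→d1:-→d2:-→d3:-→d4:-→d5:-→d6:-→d7:-→d8:-→d9:-→d10:H2→d11:-→d12:-→d13:-→d14:-→d15:-→d16:-→d17:-→d18:-→d19:H1→d20:H1→d21:-→d22:-→d23:-→d24:-→d25:-→d26:-→d27:-→d28:-→d29:-→d30:-→d31:-→d32:H1  best=H1
  ? 153.212.188.40  path d0:H2→d1:-→d2:-→d3:-→d4:-→d5:-→d6:-→d7:-→d8:-→d9:-→d10:H2→d11:-  best=H2
  ? 153.196.160.8  path d0:H2→d1:-→d2:-→d3:-→d4:-→d5:-→d6:-→d7:-→d8:-→d9:-→d10:H2→d11:-→d12:-→d13:-→d14:-→d15:-→d16:-→d17:-→d18:-→d19:H1  best=H1
  add 0.0.0.0/0 -> H0 at depth 0
  ? 50.51.240.166  path d0:H0→d1:-→d2:-→d3:-→d4:-→d5:-→d6:-→d7:-→d8:-→d9:-→d10:-→d11:-→d12:-→d13:-→d14:-→d15:-→d16:-→d17:-→d18:-→d19:-→d20:-→d21:-→d22:-→d23:-→d24:-→d25:-→d26:-→d27:-→d28:-→d29:-→d30:-→d31:-→d32:H2  best=H2
  ? 153.196.188.40  path d0:H0→d1:-→d2:-→d3:-→d4:-→d5:-→d6:-→d7:-→d8:-→d9:-→d10:H2→d11:-→d12:-→d13:-→d14:-→d15:-→d16:-→d17:-→d18:-→d19:H1→d20:H1→d21:-→d22:-→d23:-→d24:-→d25:-→d26:-→d27:-→d28:-→d29:-→d30:-→d31:-→d32:H1  best=H1
  del 153.192.0.0/10 (clear depth 10)
  add 50.51.240.166/32 -> H1 at depth 32
  add 53.107.216.202/31 -> H1 at depth 31
  ? 53.107.216.201  path d0:H0→d1:-→d2:-→d3:-→d4:-→d5:-→d6:-→d7:-→d8:-→d9:-→d10:-→d11:-→d12:-→d13:-→d14:-→d15:-→d16:-→d17:-→d18:-→d19:-→d20:-→d21:-→d22:-→d23:-→d24:-→d25:-→d26:-→d27:-→d28:-→d29:H2→d30:-  best=H2
  ? 234.213.250.50  path d0:H0→d1:-  best=H0
  add 80.21.0.0/16 -> H1 at depth 16
  add 153.196.188.40/32 -> H2 at depth 32
  add 53.107.0.0/16 -> H2 at depth 16
  add 153.196.0.0/16 -> H0 at depth 16
  add 53.107.216.128/25 -> H0 at depth 25
  add 80.21.177.96/27 -> H2 at depth 27
  add 53.107.208.0/20 -> H2 at depth 20

== LOOKUPS ==
["H1","H1","H1","H2","H1","H1","H2","H1","H2","H1","H2","H0"]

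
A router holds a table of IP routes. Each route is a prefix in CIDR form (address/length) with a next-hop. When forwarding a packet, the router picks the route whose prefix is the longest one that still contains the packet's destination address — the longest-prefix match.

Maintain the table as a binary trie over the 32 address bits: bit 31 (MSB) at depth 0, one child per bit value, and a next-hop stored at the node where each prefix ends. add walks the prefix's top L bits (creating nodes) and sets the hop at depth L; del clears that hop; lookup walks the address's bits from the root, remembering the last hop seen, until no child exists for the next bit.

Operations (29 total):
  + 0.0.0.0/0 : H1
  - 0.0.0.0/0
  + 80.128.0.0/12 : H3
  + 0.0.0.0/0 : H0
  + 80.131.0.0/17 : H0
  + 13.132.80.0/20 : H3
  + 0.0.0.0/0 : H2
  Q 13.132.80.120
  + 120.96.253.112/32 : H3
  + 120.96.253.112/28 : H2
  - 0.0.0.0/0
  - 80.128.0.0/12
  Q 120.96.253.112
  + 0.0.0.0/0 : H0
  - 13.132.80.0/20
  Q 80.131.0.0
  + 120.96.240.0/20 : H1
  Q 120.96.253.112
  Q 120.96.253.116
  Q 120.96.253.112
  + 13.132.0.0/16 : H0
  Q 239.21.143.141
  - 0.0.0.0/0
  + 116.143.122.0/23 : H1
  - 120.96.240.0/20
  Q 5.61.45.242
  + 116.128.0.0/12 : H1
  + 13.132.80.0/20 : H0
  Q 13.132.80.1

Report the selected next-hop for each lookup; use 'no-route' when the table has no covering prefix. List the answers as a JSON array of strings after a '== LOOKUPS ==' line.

Trace:
  + 0.0.0.0/0 (H1) depth=0
  del 0.0.0.0/0 (clear depth 0)
  + 80.128.0.0/12 (H3) depth=12
  + 0.0.0.0/0 (H0) depth=0
  + 80.131.0.0/17 (H0) depth=17
  + 13.132.80.0/20 (H3) depth=20
  + 0.0.0.0/0 (H2) depth=0
  ? 13.132.80.120  path d0:H2→d1:-→d2:-→d3:-→d4:-→d5:-→d6:-→d7:-→d8:-→d9:-→d10:-→d11:-→d12:-→d13:-→d14:-→d15:-→d16:-→d17:-→d18:-→d19:-→d20:H3  best=H3
  + 120.96.253.112/32 (H3) depth=32
  + 120.96.253.112/28 (H2) depth=28
  del 0.0.0.0/0 (clear depth 0)
  del 80.128.0.0/12 (clear depth 12)
  ? 120.96.253.112  path d0:-→d1:-→d2:-→d3:-→d4:-→d5:-→d6:-→d7:-→d8:-→d9:-→d10:-→d11:-→d12:-→d13:-→d14:-→d15:-→d16:-→d17:-→d18:-→d19:-→d20:-→d21:-→d22:-→d23:-→d24:-→d25:-→d26:-→d27:-→d28:H2→d29:-→d30:-→d31:-→d32:H3  best=H3
  + 0.0.0.0/0 (H0) depth=0
  del 13.132.80.0/20 (clear depth 20)
  ? 80.131.0.0  path d0:H0→d1:-→d2:-→d3:-→d4:-→d5:-→d6:-→d7:-→d8:-→d9:-→d10:-→d11:-→d12:-→d13:-→d14:-→d15:-→d16:-→d17:H0  best=H0
  + 120.96.240.0/20 (H1) depth=20
  ? 120.96.253.112  path d0:H0→d1:-→d2:-→d3:-→d4:-→d5:-→d6:-→d7:-→d8:-→d9:-→d10:-→d11:-→d12:-→d13:-→d14:-→d15:-→d16:-→d17:-→d18:-→d19:-→d20:H1→d21:-→d22:-→d23:-→d24:-→d25:-→d26:-→d27:-→d28:H2→d29:-→d30:-→d31:-→d32:H3  best=H3
  ? 120.96.253.116  path d0:H0→d1:-→d2:-→d3:-→d4:-→d5:-→d6:-→d7:-→d8:-→d9:-→d10:-→d11:-→d12:-→d13:-→d14:-→d15:-→d16:-→d17:-→d18:-→d19:-→d20:H1→d21:-→d22:-→d23:-→d24:-→d25:-→d26:-→d27:-→d28:H2→d29:-  best=H2
  ? 120.96.253.112  path d0:H0→d1:-→d2:-→d3:-→d4:-→d5:-→d6:-→d7:-→d8:-→d9:-→d10:-→d11:-→d12:-→d13:-→d14:-→d15:-→d16:-→d17:-→d18:-→d19:-→d20:H1→d21:-→d22:-→d23:-→d24:-→d25:-→d26:-→d27:-→d28:H2→d29:-→d30:-→d31:-→d32:H3  best=H3
  + 13.132.0.0/16 (H0) depth=16
  ? 239.21.143.141  path d0:H0  best=H0
  del 0.0.0.0/0 (clear depth 0)
  + 116.143.122.0/23 (H1) depth=23
  del 120.96.240.0/20 (clear depth 20)
  ? 5.61.45.242  path d0:-→d1:-→d2:-→d3:-→d4:-  best=no-route
  + 116.128.0.0/12 (H1) depth=12
  + 13.132.80.0/20 (H0) depth=20
  ? 13.132.80.1  path d0:-→d1:-→d2:-→d3:-→d4:-→d5:-→d6:-→d7:-→d8:-→d9:-→d10:-→d11:-→d12:-→d13:-→d14:-→d15:-→d16:H0→d17:-→d18:-→d19:-→d20:H0  best=H0

== LOOKUPS ==
["H3","H3","H0","H3","H2","H3","H0","no-route","H0"]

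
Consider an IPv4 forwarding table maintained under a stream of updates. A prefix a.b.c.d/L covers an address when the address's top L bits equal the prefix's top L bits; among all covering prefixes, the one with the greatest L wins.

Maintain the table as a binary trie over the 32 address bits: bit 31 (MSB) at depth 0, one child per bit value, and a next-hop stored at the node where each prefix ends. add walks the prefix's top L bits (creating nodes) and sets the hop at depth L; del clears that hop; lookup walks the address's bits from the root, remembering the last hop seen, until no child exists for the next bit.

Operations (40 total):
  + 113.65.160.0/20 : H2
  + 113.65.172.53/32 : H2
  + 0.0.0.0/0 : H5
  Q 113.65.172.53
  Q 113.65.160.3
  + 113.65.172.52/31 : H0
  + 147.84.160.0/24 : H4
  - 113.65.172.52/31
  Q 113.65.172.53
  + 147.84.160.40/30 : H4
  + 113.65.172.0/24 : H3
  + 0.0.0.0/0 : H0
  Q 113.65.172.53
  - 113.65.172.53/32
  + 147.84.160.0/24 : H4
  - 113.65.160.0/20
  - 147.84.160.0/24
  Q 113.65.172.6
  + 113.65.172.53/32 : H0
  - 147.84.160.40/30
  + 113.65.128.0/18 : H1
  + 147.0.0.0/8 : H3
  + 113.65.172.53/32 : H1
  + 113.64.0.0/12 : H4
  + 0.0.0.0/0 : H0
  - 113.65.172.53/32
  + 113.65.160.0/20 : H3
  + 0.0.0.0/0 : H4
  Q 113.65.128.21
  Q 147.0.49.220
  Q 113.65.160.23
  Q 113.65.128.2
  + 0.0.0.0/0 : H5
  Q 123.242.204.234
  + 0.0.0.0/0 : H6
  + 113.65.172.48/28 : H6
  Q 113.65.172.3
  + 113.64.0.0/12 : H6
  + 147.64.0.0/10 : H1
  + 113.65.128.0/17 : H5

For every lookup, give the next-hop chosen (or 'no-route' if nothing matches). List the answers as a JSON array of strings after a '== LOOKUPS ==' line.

Apply in order:
  + 113.65.160.0/20 (H2) depth=20
  + 113.65.172.53/32 (H2) depth=32
  + 0.0.0.0/0 (H5) depth=0
  lookup 113.65.172.53: bits 01110001010000011010110000110101 walk d0:H5→d1:-→d2:-→d3:-→d4:-→d5:-→d6:-→d7:-→d8:-→d9:-→d10:-→d11:-→d12:-→d13:-→d14:-→d15:-→d16:-→d17:-→d18:-→d19:-→d20:H2→d21:-→d22:-→d23:-→d24:-→d25:-→d26:-→d27:-→d28:-→d29:-→d30:-→d31:-→d32:H2 -> H2
  lookup 113.65.160.3: bits 01110001010000011010 walk d0:H5→d1:-→d2:-→d3:-→d4:-→d5:-→d6:-→d7:-→d8:-→d9:-→d10:-→d11:-→d12:-→d13:-→d14:-→d15:-→d16:-→d17:-→d18:-→d19:-→d20:H2 -> H2
  + 113.65.172.52/31 (H0) depth=31
  + 147.84.160.0/24 (H4) depth=24
  - 113.65.172.52/31 clear@31
  lookup 113.65.172.53: bits 01110001010000011010110000110101 walk d0:H5→d1:-→d2:-→d3:-→d4:-→d5:-→d6:-→d7:-→d8:-→d9:-→d10:-→d11:-→d12:-→d13:-→d14:-→d15:-→d16:-→d17:-→d18:-→d19:-→d20:H2→d21:-→d22:-→d23:-→d24:-→d25:-→d26:-→d27:-→d28:-→d29:-→d30:-→d31:-→d32:H2 -> H2
  + 147.84.160.40/30 (H4) depth=30
  + 113.65.172.0/24 (H3) depth=24
  + 0.0.0.0/0 (H0) depth=0
  lookup 113.65.172.53: bits 01110001010000011010110000110101 walk d0:H0→d1:-→d2:-→d3:-→d4:-→d5:-→d6:-→d7:-→d8:-→d9:-→d10:-→d11:-→d12:-→d13:-→d14:-→d15:-→d16:-→d17:-→d18:-→d19:-→d20:H2→d21:-→d22:-→d23:-→d24:H3→d25:-→d26:-→d27:-→d28:-→d29:-→d30:-→d31:-→d32:H2 -> H2
  - 113.65.172.53/32 clear@32
  + 147.84.160.0/24 (H4) depth=24
  - 113.65.160.0/20 clear@20
  - 147.84.160.0/24 clear@24
  lookup 113.65.172.6: bits 01110001010000011010110000 walk d0:H0→d1:-→d2:-→d3:-→d4:-→d5:-→d6:-→d7:-→d8:-→d9:-→d10:-→d11:-→d12:-→d13:-→d14:-→d15:-→d16:-→d17:-→d18:-→d19:-→d20:-→d21:-→d22:-→d23:-→d24:H3→d25:-→d26:- -> H3
  + 113.65.172.53/32 (H0) depth=32
  - 147.84.160.40/30 clear@30
  + 113.65.128.0/18 (H1) depth=18
  + 147.0.0.0/8 (H3) depth=8
  + 113.65.172.53/32 (H1) depth=32
  + 113.64.0.0/12 (H4) depth=12
  + 0.0.0.0/0 (H0) depth=0
  - 113.65.172.53/32 clear@32
  + 113.65.160.0/20 (H3) depth=20
  + 0.0.0.0/0 (H4) depth=0
  lookup 113.65.128.21: bits 011100010100000110 walk d0:H4→d1:-→d2:-→d3:-→d4:-→d5:-→d6:-→d7:-→d8:-→d9:-→d10:-→d11:-→d12:H4→d13:-→d14:-→d15:-→d16:-→d17:-→d18:H1 -> H1
  lookup 147.0.49.220: bits 100100110 walk d0:H4→d1:-→d2:-→d3:-→d4:-→d5:-→d6:-→d7:-→d8:H3→d9:- -> H3
  lookup 113.65.160.23: bits 01110001010000011010 walk d0:H4→d1:-→d2:-→d3:-→d4:-→d5:-→d6:-→d7:-→d8:-→d9:-→d10:-→d11:-→d12:H4→d13:-→d14:-→d15:-→d16:-→d17:-→d18:H1→d19:-→d20:H3 -> H3
  lookup 113.65.128.2: bits 011100010100000110 walk d0:H4→d1:-→d2:-→d3:-→d4:-→d5:-→d6:-→d7:-→d8:-→d9:-→d10:-→d11:-→d12:H4→d13:-→d14:-→d15:-→d16:-→d17:-→d18:H1 -> H1
  + 0.0.0.0/0 (H5) depth=0
  lookup 123.242.204.234: bits 0111 walk d0:H5→d1:-→d2:-→d3:-→d4:- -> H5
  + 0.0.0.0/0 (H6) depth=0
  + 113.65.172.48/28 (H6) depth=28
  lookup 113.65.172.3: bits 01110001010000011010110000 walk d0:H6→d1:-→d2:-→d3:-→d4:-→d5:-→d6:-→d7:-→d8:-→d9:-→d10:-→d11:-→d12:H4→d13:-→d14:-→d15:-→d16:-→d17:-→d18:H1→d19:-→d20:H3→d21:-→d22:-→d23:-→d24:H3→d25:-→d26:- -> H3
  + 113.64.0.0/12 (H6) depth=12
  + 147.64.0.0/10 (H1) depth=10
  + 113.65.128.0/17 (H5) depth=17

== LOOKUPS ==
["H2","H2","H2","H2","H3","H1","H3","H3","H1","H5","H3"]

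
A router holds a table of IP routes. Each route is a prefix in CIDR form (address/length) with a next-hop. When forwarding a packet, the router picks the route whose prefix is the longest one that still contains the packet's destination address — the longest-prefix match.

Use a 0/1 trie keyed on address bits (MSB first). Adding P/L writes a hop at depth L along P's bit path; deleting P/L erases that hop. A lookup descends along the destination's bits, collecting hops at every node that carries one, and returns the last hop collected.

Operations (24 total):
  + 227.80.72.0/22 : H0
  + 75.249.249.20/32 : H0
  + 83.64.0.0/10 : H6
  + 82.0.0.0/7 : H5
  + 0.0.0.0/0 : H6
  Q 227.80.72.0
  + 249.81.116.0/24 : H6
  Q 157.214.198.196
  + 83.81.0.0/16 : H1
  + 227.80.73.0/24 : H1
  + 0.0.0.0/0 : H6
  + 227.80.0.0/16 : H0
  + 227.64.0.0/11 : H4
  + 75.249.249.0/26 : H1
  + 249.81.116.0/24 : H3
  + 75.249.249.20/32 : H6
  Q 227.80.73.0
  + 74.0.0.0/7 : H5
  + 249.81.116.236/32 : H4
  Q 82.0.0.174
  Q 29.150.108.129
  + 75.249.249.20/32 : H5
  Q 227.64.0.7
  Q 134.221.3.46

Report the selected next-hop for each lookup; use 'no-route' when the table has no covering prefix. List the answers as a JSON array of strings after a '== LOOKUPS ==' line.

Apply in order:
  add 227.80.72.0/22 -> H0 at depth 22
  add 75.249.249.20/32 -> H0 at depth 32
  add 83.64.0.0/10 -> H6 at depth 10
  add 82.0.0.0/7 -> H5 at depth 7
  add 0.0.0.0/0 -> H6 at depth 0
  Q 227.80.72.0: descend 1110001101010000010010 ; hops seen [H6,H0] ; pick H0
  add 249.81.116.0/24 -> H6 at depth 24
  Q 157.214.198.196: descend 1 ; hops seen [H6] ; pick H6
  add 83.81.0.0/16 -> H1 at depth 16
  add 227.80.73.0/24 -> H1 at depth 24
  add 0.0.0.0/0 -> H6 at depth 0
  add 227.80.0.0/16 -> H0 at depth 16
  add 227.64.0.0/11 -> H4 at depth 11
  add 75.249.249.0/26 -> H1 at depth 26
  add 249.81.116.0/24 -> H3 at depth 24
  add 75.249.249.20/32 -> H6 at depth 32
  Q 227.80.73.0: descend 111000110101000001001001 ; hops seen [H6,H4,H0,H0,H1] ; pick H1
  add 74.0.0.0/7 -> H5 at depth 7
  add 249.81.116.236/32 -> H4 at depth 32
  Q 82.0.0.174: descend 0101001 ; hops seen [H6,H5] ; pick H5
  Q 29.150.108.129: descend 0 ; hops seen [H6] ; pick H6
  add 75.249.249.20/32 -> H5 at depth 32
  Q 227.64.0.7: descend 11100011010 ; hops seen [H6,H4] ; pick H4
  Q 134.221.3.46: descend 1 ; hops seen [H6] ; pick H6

== LOOKUPS ==
["H0","H6","H1","H5","H6","H4","H6"]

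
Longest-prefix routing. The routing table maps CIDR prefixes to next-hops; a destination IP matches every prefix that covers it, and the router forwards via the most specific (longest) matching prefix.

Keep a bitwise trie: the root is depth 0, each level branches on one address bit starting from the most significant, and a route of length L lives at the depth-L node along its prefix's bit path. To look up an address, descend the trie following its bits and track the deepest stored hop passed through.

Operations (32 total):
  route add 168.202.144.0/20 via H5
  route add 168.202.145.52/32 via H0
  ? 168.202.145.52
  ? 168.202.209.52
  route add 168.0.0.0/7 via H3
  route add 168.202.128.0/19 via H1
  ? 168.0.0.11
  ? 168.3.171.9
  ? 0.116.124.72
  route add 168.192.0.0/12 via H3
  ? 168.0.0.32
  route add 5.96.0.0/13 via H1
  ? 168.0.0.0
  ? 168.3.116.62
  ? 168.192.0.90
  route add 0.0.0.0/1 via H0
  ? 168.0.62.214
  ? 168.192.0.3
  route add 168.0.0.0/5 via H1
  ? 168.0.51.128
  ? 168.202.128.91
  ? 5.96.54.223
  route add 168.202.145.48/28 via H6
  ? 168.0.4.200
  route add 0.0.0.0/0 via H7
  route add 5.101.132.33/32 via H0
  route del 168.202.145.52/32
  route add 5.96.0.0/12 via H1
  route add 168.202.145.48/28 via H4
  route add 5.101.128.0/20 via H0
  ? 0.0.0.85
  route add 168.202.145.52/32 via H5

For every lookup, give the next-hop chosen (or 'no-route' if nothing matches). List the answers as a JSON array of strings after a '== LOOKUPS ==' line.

Apply in order:
  + 168.202.144.0/20 (H5) depth=20
  + 168.202.145.52/32 (H0) depth=32
  Q 168.202.145.52: descend 10101000110010101001000100110100 ; hops seen [H5,H0] ; pick H0
  Q 168.202.209.52: descend 10101000110010101 ; hops seen [∅] ; pick no-route
  + 168.0.0.0/7 (H3) depth=7
  + 168.202.128.0/19 (H1) depth=19
  Q 168.0.0.11: descend 10101000 ; hops seen [H3] ; pick H3
  Q 168.3.171.9: descend 10101000 ; hops seen [H3] ; pick H3
  Q 0.116.124.72: descend ε ; hops seen [∅] ; pick no-route
  + 168.192.0.0/12 (H3) depth=12
  Q 168.0.0.32: descend 10101000 ; hops seen [H3] ; pick H3
  + 5.96.0.0/13 (H1) depth=13
  Q 168.0.0.0: descend 10101000 ; hops seen [H3] ; pick H3
  Q 168.3.116.62: descend 10101000 ; hops seen [H3] ; pick H3
  Q 168.192.0.90: descend 101010001100 ; hops seen [H3,H3] ; pick H3
  + 0.0.0.0/1 (H0) depth=1
  Q 168.0.62.214: descend 10101000 ; hops seen [H3] ; pick H3
  Q 168.192.0.3: descend 101010001100 ; hops seen [H3,H3] ; pick H3
  + 168.0.0.0/5 (H1) depth=5
  Q 168.0.51.128: descend 10101000 ; hops seen [H1,H3] ; pick H3
  Q 168.202.128.91: descend 1010100011001010100 ; hops seen [H1,H3,H3,H1] ; pick H1
  Q 5.96.54.223: descend 0000010101100 ; hops seen [H0,H1] ; pick H1
  + 168.202.145.48/28 (H6) depth=28
  Q 168.0.4.200: descend 10101000 ; hops seen [H1,H3] ; pick H3
  + 0.0.0.0/0 (H7) depth=0
  + 5.101.132.33/32 (H0) depth=32
  - 168.202.145.52/32 clear@32
  + 5.96.0.0/12 (H1) depth=12
  + 168.202.145.48/28 (H4) depth=28
  + 5.101.128.0/20 (H0) depth=20
  Q 0.0.0.85: descend 00000 ; hops seen [H7,H0] ; pick H0
  + 168.202.145.52/32 (H5) depth=32

== LOOKUPS ==
["H0","no-route","H3","H3","no-route","H3","H3","H3","H3","H3","H3","H3","H1","H1","H3","H0"]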